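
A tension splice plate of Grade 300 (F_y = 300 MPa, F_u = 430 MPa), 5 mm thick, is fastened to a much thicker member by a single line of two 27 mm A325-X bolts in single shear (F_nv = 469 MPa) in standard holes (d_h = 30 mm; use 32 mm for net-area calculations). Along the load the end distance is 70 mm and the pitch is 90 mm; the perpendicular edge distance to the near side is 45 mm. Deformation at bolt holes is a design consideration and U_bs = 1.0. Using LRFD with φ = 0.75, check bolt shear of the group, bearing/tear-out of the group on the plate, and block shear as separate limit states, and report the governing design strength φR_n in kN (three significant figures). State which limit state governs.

Bolt shear: A_b = π·27²/4 = 572.6 mm²; R_n = 469 × 572.6 × 2 × 1 / 1000 = 537.1 kN → 0.75 × 537.1 = 403 kN.
Bearing: edge l_c = 55, r_n = 139.3 kN; interior l_c = 60, r_n = 139.3 kN; R_n = 139.3 + 1·139.3 = 278.6 kN → 209 kN.
Block shear: A_gv = 800, A_nv = 560, A_nt = 145 mm²; R_n = min(0.6F_uA_nv, 0.6F_yA_gv) + U_bs·F_u·A_nt = 206.3 kN → 155 kN.
Block shear governs: 155 kN.

155 kN (block shear governs)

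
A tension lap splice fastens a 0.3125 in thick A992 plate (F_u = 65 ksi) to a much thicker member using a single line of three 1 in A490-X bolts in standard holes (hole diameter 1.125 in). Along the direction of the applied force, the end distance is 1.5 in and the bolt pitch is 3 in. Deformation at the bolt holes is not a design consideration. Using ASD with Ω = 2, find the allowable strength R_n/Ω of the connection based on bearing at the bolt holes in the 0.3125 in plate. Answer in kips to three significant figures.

Per bolt r_n = 1.5 l_c t F_u ≤ 3.0 d t F_u; upper limit = 3.0 × 1 × 0.3125 × 65 = 60.94 kips.
Edge bolt: l_c = 1.5 − 1.125/2 = 0.9375 in → 1.5 × 0.9375 × 0.3125 × 65 = 28.56 → r_n = 28.56 kips.
Interior bolts: l_c = 3 − 1.125 = 1.875 in → 1.5 × 1.875 × 0.3125 × 65 = 57.13 → r_n = 57.13 kips.
R_n = 1 × 28.56 + 2 × 57.13 = 142.8 kips.
Allowable strength R_n/Ω = 142.8 / 2 = 71.4 kips.

71.4 kips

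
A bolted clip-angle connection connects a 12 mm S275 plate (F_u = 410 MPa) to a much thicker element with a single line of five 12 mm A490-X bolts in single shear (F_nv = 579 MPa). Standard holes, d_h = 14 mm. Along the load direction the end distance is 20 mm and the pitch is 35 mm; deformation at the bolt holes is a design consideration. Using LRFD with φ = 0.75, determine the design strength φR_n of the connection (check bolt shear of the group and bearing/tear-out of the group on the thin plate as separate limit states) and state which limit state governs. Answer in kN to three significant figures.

246 kN (bolt shear governs)

Bolt shear: A_b = π·12²/4 = 113.1 mm²; R_n = 579 × 113.1 × 5 × 1 / 1000 = 327.4 kN → 0.75 × 327.4 = 246 kN.
Bearing (1.2 l_c t F_u ≤ 2.4 d t F_u): upper limit = 2.4·12·12·410 / 1000 = 141.7 kN.
  Edge l_c = 20 − 14/2 = 13 → r_n = 76.75 kN; interior l_c = 35 − 14 = 21 → r_n = 124 kN.
  R_n,bearing = 1·76.75 + 4·124 = 572.7 kN → 0.75 × 572.7 = 430 kN.
Bolt shear governs: 246 kN.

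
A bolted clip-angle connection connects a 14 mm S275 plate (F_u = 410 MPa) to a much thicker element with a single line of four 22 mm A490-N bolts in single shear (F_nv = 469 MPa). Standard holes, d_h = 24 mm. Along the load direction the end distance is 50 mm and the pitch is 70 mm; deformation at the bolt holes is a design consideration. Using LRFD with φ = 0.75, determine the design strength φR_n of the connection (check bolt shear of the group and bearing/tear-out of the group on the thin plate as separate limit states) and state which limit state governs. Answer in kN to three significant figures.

Bolt shear: A_b = π·22²/4 = 380.1 mm²; R_n = 469 × 380.1 × 4 × 1 / 1000 = 713.1 kN → 0.75 × 713.1 = 535 kN.
Bearing (1.2 l_c t F_u ≤ 2.4 d t F_u): upper limit = 2.4·22·14·410 / 1000 = 303.1 kN.
  Edge l_c = 50 − 24/2 = 38 → r_n = 261.7 kN; interior l_c = 70 − 24 = 46 → r_n = 303.1 kN.
  R_n,bearing = 1·261.7 + 3·303.1 = 1171 kN → 0.75 × 1171 = 878 kN.
Bolt shear governs: 535 kN.

535 kN (bolt shear governs)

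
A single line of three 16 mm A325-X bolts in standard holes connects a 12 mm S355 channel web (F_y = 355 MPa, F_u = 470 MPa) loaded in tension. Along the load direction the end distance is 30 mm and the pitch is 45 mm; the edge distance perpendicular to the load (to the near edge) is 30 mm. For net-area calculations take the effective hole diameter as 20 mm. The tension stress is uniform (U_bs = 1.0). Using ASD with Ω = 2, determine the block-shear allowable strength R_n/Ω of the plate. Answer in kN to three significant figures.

175 kN

Shear plane L_v = 30 + 2·45 = 120 mm; A_gv = 120 × 12 = 1440 mm².
A_nv = (120 − 2.5·20) × 12 = 840 mm².
A_nt = (30 − 0.5·20) × 12 = 240 mm².
0.6 F_u A_nv = 236.9 kN; 0.6 F_y A_gv = 306.7 kN → shear rupture governs the shear term.
R_n = 236.9 + 1.0 × 470 × 240 / 1000 = 349.7 kN.
Allowable strength R_n/Ω = 349.7 / 2 = 175 kN.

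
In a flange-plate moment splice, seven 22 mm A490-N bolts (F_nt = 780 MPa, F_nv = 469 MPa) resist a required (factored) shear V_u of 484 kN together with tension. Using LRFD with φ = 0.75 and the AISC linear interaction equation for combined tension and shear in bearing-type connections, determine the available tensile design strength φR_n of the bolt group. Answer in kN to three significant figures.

1220 kN

A_b = π·22²/4 = 380.1 mm²; f_rv = 484 × 1000 / (7 × 380.1) = 181.9 MPa.
F'_nt = 1.3 F_nt − (F_nt / φF_nv) f_rv = 1.3·780 − (780/(0.75·469))·181.9 = 610.7 MPa, capped at F_nt → F'_nt = 610.7 MPa.
R_n = F'_nt · A_b · n = 610.7 × 380.1 × 7 / 1000 = 1625 kN.
Design strength φR_n = 0.75 × 1625 = 1220 kN.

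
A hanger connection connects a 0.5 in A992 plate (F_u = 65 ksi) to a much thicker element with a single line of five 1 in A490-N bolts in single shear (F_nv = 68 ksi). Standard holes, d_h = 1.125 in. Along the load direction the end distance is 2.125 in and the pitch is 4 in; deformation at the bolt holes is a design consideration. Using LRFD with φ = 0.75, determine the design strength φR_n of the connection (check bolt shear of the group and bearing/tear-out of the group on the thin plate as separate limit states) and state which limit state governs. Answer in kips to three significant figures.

200 kips (bolt shear governs)

Bolt shear: A_b = π·1²/4 = 0.7854 in²; R_n = 68 × 0.7854 × 5 × 1 = 267 kips → 0.75 × 267 = 200 kips.
Bearing (1.2 l_c t F_u ≤ 2.4 d t F_u): upper limit = 2.4·1·0.5·65 = 78 kips.
  Edge l_c = 2.125 − 1.125/2 = 1.562 → r_n = 60.94 kips; interior l_c = 4 − 1.125 = 2.875 → r_n = 78 kips.
  R_n,bearing = 1·60.94 + 4·78 = 372.9 kips → 0.75 × 372.9 = 280 kips.
Bolt shear governs: 200 kips.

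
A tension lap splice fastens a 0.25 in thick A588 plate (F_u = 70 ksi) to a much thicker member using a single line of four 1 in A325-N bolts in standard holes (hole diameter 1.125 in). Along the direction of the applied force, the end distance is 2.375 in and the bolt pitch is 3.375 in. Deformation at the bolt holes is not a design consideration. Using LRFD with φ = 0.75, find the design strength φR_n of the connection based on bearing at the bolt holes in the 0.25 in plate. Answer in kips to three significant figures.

Per bolt r_n = 1.5 l_c t F_u ≤ 3.0 d t F_u; upper limit = 3.0 × 1 × 0.25 × 70 = 52.5 kips.
Edge bolt: l_c = 2.375 − 1.125/2 = 1.812 in → 1.5 × 1.812 × 0.25 × 70 = 47.58 → r_n = 47.58 kips.
Interior bolts: l_c = 3.375 − 1.125 = 2.25 in → 1.5 × 2.25 × 0.25 × 70 = 59.06 → r_n = 52.5 kips.
R_n = 1 × 47.58 + 3 × 52.5 = 205.1 kips.
Design strength φR_n = 0.75 × 205.1 = 154 kips.

154 kips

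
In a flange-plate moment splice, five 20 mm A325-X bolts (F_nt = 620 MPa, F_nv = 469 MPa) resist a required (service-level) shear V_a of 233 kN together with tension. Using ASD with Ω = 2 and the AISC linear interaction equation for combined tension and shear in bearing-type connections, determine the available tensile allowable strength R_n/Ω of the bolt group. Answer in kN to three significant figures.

325 kN

A_b = π·20²/4 = 314.2 mm²; f_rv = 233 × 1000 / (5 × 314.2) = 148.3 MPa.
F'_nt = 1.3 F_nt − (Ω F_nt / F_nv) f_rv = 1.3·620 − (2·620/469)·148.3 = 413.8 MPa, capped at F_nt → F'_nt = 413.8 MPa.
R_n = F'_nt · A_b · n = 413.8 × 314.2 × 5 / 1000 = 650 kN.
Allowable strength R_n/Ω = 650 / 2 = 325 kN.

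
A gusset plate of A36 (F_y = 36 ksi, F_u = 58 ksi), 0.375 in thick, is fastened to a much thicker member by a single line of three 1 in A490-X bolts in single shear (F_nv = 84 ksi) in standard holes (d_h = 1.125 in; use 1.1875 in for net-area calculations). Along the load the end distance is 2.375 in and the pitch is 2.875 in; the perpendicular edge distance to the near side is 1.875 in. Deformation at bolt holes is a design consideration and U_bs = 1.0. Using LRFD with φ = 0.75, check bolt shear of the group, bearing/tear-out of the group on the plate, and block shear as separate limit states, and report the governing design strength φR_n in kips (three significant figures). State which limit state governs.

Bolt shear: A_b = π·1²/4 = 0.7854 in²; R_n = 84 × 0.7854 × 3 × 1 = 197.9 kips → 0.75 × 197.9 = 148 kips.
Bearing: edge l_c = 1.812, r_n = 47.31 kips; interior l_c = 1.75, r_n = 45.68 kips; R_n = 47.31 + 2·45.68 = 138.7 kips → 104 kips.
Block shear: A_gv = 3.047, A_nv = 1.934, A_nt = 0.4805 in²; R_n = min(0.6F_uA_nv, 0.6F_yA_gv) + U_bs·F_u·A_nt = 93.68 kips → 70.3 kips.
Block shear governs: 70.3 kips.

70.3 kips (block shear governs)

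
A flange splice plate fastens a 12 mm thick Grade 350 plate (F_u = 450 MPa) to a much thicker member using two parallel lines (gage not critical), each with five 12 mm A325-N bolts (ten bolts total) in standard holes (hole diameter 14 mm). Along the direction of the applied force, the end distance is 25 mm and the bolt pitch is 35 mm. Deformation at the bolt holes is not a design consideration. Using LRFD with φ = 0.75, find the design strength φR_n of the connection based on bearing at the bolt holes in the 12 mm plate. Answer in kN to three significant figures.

Per bolt r_n = 1.5 l_c t F_u ≤ 3.0 d t F_u; upper limit = 3.0 × 12 × 12 × 450 / 1000 = 194.4 kN.
Edge bolt: l_c = 25 − 14/2 = 18 mm → 1.5 × 18 × 12 × 450 / 1000 = 145.8 → r_n = 145.8 kN.
Interior bolts: l_c = 35 − 14 = 21 mm → 1.5 × 21 × 12 × 450 / 1000 = 170.1 → r_n = 170.1 kN.
R_n = 2 × 145.8 + 8 × 170.1 = 1652 kN.
Design strength φR_n = 0.75 × 1652 = 1240 kN.

1240 kN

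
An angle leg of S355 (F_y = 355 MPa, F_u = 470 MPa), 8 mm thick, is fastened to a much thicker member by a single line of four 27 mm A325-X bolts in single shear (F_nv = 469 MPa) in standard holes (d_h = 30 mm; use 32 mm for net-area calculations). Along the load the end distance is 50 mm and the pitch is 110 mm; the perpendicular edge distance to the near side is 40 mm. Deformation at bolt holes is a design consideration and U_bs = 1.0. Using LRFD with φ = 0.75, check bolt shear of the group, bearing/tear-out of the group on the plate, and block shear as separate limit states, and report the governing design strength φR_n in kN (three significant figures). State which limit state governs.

521 kN (block shear governs)

Bolt shear: A_b = π·27²/4 = 572.6 mm²; R_n = 469 × 572.6 × 4 × 1 / 1000 = 1074 kN → 0.75 × 1074 = 806 kN.
Bearing: edge l_c = 35, r_n = 157.9 kN; interior l_c = 80, r_n = 243.6 kN; R_n = 157.9 + 3·243.6 = 888.9 kN → 667 kN.
Block shear: A_gv = 3040, A_nv = 2144, A_nt = 192 mm²; R_n = min(0.6F_uA_nv, 0.6F_yA_gv) + U_bs·F_u·A_nt = 694.8 kN → 521 kN.
Block shear governs: 521 kN.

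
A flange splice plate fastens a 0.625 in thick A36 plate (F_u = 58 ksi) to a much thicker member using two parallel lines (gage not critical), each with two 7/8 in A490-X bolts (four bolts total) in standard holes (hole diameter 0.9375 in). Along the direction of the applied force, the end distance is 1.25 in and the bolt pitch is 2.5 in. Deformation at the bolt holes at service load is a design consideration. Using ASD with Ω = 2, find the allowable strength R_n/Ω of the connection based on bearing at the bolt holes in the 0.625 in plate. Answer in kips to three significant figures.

Per bolt r_n = 1.2 l_c t F_u ≤ 2.4 d t F_u; upper limit = 2.4 × 0.875 × 0.625 × 58 = 76.12 kips.
Edge bolt: l_c = 1.25 − 0.9375/2 = 0.7812 in → 1.2 × 0.7812 × 0.625 × 58 = 33.98 → r_n = 33.98 kips.
Interior bolts: l_c = 2.5 − 0.9375 = 1.562 in → 1.2 × 1.562 × 0.625 × 58 = 67.97 → r_n = 67.97 kips.
R_n = 2 × 33.98 + 2 × 67.97 = 203.9 kips.
Allowable strength R_n/Ω = 203.9 / 2 = 102 kips.

102 kips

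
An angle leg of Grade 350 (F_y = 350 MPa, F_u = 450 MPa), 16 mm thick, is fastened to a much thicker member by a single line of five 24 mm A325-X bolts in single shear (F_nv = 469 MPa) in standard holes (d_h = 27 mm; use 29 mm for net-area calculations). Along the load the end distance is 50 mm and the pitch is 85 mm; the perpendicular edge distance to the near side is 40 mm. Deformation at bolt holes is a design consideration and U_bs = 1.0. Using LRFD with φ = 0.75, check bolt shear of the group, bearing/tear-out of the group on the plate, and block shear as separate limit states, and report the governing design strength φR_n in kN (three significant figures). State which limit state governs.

796 kN (bolt shear governs)

Bolt shear: A_b = π·24²/4 = 452.4 mm²; R_n = 469 × 452.4 × 5 × 1 / 1000 = 1061 kN → 0.75 × 1061 = 796 kN.
Bearing: edge l_c = 36.5, r_n = 315.4 kN; interior l_c = 58, r_n = 414.7 kN; R_n = 315.4 + 4·414.7 = 1974 kN → 1480 kN.
Block shear: A_gv = 6240, A_nv = 4152, A_nt = 408 mm²; R_n = min(0.6F_uA_nv, 0.6F_yA_gv) + U_bs·F_u·A_nt = 1305 kN → 978 kN.
Bolt shear governs: 796 kN.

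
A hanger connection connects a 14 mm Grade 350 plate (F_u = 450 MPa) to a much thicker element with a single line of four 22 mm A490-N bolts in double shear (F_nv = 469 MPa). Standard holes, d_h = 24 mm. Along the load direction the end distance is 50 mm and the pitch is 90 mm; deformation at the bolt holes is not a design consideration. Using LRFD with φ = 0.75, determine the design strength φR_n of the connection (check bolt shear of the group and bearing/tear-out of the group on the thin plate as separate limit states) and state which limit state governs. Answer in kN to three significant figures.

Bolt shear: A_b = π·22²/4 = 380.1 mm²; R_n = 469 × 380.1 × 4 × 2 / 1000 = 1426 kN → 0.75 × 1426 = 1070 kN.
Bearing (1.5 l_c t F_u ≤ 3.0 d t F_u): upper limit = 3.0·22·14·450 / 1000 = 415.8 kN.
  Edge l_c = 50 − 24/2 = 38 → r_n = 359.1 kN; interior l_c = 90 − 24 = 66 → r_n = 415.8 kN.
  R_n,bearing = 1·359.1 + 3·415.8 = 1606 kN → 0.75 × 1606 = 1200 kN.
Bolt shear governs: 1070 kN.

1070 kN (bolt shear governs)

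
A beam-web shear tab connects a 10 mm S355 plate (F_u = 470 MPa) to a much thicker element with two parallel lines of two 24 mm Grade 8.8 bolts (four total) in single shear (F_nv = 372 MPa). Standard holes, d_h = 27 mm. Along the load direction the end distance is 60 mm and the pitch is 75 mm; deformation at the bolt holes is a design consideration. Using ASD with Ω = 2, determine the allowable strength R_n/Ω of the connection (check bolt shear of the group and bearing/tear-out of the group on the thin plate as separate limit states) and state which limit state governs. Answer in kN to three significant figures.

Bolt shear: A_b = π·24²/4 = 452.4 mm²; R_n = 372 × 452.4 × 4 × 1 / 1000 = 673.2 kN → 673.2 / 2 = 337 kN.
Bearing (1.2 l_c t F_u ≤ 2.4 d t F_u): upper limit = 2.4·24·10·470 / 1000 = 270.7 kN.
  Edge l_c = 60 − 27/2 = 46.5 → r_n = 262.3 kN; interior l_c = 75 − 27 = 48 → r_n = 270.7 kN.
  R_n,bearing = 2·262.3 + 2·270.7 = 1066 kN → 1066 / 2 = 533 kN.
Bolt shear governs: 337 kN.

337 kN (bolt shear governs)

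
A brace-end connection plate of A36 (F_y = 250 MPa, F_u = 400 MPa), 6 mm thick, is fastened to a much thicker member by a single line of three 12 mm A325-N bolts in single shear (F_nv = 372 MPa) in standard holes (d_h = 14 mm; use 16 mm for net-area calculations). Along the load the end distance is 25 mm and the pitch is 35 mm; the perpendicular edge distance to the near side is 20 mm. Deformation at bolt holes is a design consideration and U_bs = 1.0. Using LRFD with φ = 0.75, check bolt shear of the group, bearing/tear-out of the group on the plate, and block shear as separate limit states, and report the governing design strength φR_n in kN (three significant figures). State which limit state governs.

81 kN (block shear governs)

Bolt shear: A_b = π·12²/4 = 113.1 mm²; R_n = 372 × 113.1 × 3 × 1 / 1000 = 126.2 kN → 0.75 × 126.2 = 94.7 kN.
Bearing: edge l_c = 18, r_n = 51.84 kN; interior l_c = 21, r_n = 60.48 kN; R_n = 51.84 + 2·60.48 = 172.8 kN → 130 kN.
Block shear: A_gv = 570, A_nv = 330, A_nt = 72 mm²; R_n = min(0.6F_uA_nv, 0.6F_yA_gv) + U_bs·F_u·A_nt = 108 kN → 81 kN.
Block shear governs: 81 kN.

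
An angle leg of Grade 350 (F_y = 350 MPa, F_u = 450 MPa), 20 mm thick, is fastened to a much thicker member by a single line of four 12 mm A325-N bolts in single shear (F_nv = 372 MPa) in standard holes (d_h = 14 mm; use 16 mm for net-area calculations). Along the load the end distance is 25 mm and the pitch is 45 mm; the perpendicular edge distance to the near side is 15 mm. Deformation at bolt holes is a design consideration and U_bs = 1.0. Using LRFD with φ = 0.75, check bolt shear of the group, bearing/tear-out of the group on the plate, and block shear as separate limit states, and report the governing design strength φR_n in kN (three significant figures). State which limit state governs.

126 kN (bolt shear governs)

Bolt shear: A_b = π·12²/4 = 113.1 mm²; R_n = 372 × 113.1 × 4 × 1 / 1000 = 168.3 kN → 0.75 × 168.3 = 126 kN.
Bearing: edge l_c = 18, r_n = 194.4 kN; interior l_c = 31, r_n = 259.2 kN; R_n = 194.4 + 3·259.2 = 972 kN → 729 kN.
Block shear: A_gv = 3200, A_nv = 2080, A_nt = 140 mm²; R_n = min(0.6F_uA_nv, 0.6F_yA_gv) + U_bs·F_u·A_nt = 624.6 kN → 468 kN.
Bolt shear governs: 126 kN.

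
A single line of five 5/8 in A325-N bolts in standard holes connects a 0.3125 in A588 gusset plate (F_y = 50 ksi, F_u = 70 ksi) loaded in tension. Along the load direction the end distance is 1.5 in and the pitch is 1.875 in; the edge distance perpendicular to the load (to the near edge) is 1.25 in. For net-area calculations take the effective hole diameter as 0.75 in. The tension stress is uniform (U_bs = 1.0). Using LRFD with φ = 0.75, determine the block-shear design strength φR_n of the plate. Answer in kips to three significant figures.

69.7 kips

Shear plane L_v = 1.5 + 4·1.875 = 9 in; A_gv = 9 × 0.3125 = 2.812 in².
A_nv = (9 − 4.5·0.75) × 0.3125 = 1.758 in².
A_nt = (1.25 − 0.5·0.75) × 0.3125 = 0.2734 in².
0.6 F_u A_nv = 73.83 kips; 0.6 F_y A_gv = 84.38 kips → shear rupture governs the shear term.
R_n = 73.83 + 1.0 × 70 × 0.2734 = 92.97 kips.
Design strength φR_n = 0.75 × 92.97 = 69.7 kips.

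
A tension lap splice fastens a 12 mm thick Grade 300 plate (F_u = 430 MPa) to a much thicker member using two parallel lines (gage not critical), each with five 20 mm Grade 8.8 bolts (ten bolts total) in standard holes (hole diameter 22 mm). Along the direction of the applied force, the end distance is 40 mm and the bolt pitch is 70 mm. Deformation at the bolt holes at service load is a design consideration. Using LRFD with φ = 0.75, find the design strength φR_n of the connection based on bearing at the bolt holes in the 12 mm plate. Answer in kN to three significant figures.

Per bolt r_n = 1.2 l_c t F_u ≤ 2.4 d t F_u; upper limit = 2.4 × 20 × 12 × 430 / 1000 = 247.7 kN.
Edge bolt: l_c = 40 − 22/2 = 29 mm → 1.2 × 29 × 12 × 430 / 1000 = 179.6 → r_n = 179.6 kN.
Interior bolts: l_c = 70 − 22 = 48 mm → 1.2 × 48 × 12 × 430 / 1000 = 297.2 → r_n = 247.7 kN.
R_n = 2 × 179.6 + 8 × 247.7 = 2341 kN.
Design strength φR_n = 0.75 × 2341 = 1760 kN.

1760 kN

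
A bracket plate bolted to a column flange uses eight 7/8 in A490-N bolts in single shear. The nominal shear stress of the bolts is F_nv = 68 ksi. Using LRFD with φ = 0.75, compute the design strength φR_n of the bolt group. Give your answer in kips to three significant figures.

A_b = π × 0.875² / 4 = 0.6013 in².
R_n = F_nv · A_b · n · n_s = 68 × 0.6013 × 8 × 1 = 327.1 kips.
Design strength φR_n = 0.75 × 327.1 = 245 kips.

245 kips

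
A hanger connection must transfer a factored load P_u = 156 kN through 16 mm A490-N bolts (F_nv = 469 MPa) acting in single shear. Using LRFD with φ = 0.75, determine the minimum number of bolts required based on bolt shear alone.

A_b = π·16²/4 = 201.1 mm².
Per-bolt design strength φR_n = 0.75 × 469 × 201.1 × 1 / 1000 = 70.72 kN.
n ≥ 156 / 70.72 = 2.206 → use 3 bolts.

3 bolts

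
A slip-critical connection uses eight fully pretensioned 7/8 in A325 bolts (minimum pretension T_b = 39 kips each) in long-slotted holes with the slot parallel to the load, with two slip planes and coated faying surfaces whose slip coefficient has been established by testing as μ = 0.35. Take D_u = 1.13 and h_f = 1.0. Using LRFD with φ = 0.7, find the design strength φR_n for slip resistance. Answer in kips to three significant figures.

173 kips

R_n = μ · D_u · h_f · T_b · n_s · n_b = 0.35 × 1.13 × 1.0 × 39 × 2 × 8 = 246.8 kips.
Design strength φR_n = 0.7 × 246.8 = 173 kips.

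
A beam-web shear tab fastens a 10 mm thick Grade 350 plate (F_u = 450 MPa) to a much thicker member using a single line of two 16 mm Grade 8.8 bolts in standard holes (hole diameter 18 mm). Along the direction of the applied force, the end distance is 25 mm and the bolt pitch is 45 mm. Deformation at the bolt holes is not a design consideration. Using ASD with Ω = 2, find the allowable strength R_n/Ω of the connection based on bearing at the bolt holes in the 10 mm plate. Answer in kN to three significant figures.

145 kN

Per bolt r_n = 1.5 l_c t F_u ≤ 3.0 d t F_u; upper limit = 3.0 × 16 × 10 × 450 / 1000 = 216 kN.
Edge bolt: l_c = 25 − 18/2 = 16 mm → 1.5 × 16 × 10 × 450 / 1000 = 108 → r_n = 108 kN.
Interior bolts: l_c = 45 − 18 = 27 mm → 1.5 × 27 × 10 × 450 / 1000 = 182.2 → r_n = 182.2 kN.
R_n = 1 × 108 + 1 × 182.2 = 290.2 kN.
Allowable strength R_n/Ω = 290.2 / 2 = 145 kN.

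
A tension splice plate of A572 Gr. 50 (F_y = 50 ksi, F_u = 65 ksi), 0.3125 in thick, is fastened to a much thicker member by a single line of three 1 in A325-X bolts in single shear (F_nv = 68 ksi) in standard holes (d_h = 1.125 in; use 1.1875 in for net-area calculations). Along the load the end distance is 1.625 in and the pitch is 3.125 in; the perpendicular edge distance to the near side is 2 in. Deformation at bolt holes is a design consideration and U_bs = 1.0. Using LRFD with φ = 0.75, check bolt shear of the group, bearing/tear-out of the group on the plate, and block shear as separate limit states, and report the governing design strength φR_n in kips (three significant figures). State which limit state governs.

66.3 kips (block shear governs)

Bolt shear: A_b = π·1²/4 = 0.7854 in²; R_n = 68 × 0.7854 × 3 × 1 = 160.2 kips → 0.75 × 160.2 = 120 kips.
Bearing: edge l_c = 1.062, r_n = 25.9 kips; interior l_c = 2, r_n = 48.75 kips; R_n = 25.9 + 2·48.75 = 123.4 kips → 92.5 kips.
Block shear: A_gv = 2.461, A_nv = 1.533, A_nt = 0.4395 in²; R_n = min(0.6F_uA_nv, 0.6F_yA_gv) + U_bs·F_u·A_nt = 88.36 kips → 66.3 kips.
Block shear governs: 66.3 kips.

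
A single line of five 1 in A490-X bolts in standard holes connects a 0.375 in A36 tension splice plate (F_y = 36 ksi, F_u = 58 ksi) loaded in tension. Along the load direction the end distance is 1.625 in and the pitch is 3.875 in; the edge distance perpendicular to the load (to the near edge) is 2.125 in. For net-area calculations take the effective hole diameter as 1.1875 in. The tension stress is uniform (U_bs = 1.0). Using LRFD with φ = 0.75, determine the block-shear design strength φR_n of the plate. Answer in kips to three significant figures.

129 kips

Shear plane L_v = 1.625 + 4·3.875 = 17.12 in; A_gv = 17.12 × 0.375 = 6.422 in².
A_nv = (17.12 − 4.5·1.1875) × 0.375 = 4.418 in².
A_nt = (2.125 − 0.5·1.1875) × 0.375 = 0.5742 in².
0.6 F_u A_nv = 153.7 kips; 0.6 F_y A_gv = 138.7 kips → shear yielding governs the shear term.
R_n = 138.7 + 1.0 × 58 × 0.5742 = 172 kips.
Design strength φR_n = 0.75 × 172 = 129 kips.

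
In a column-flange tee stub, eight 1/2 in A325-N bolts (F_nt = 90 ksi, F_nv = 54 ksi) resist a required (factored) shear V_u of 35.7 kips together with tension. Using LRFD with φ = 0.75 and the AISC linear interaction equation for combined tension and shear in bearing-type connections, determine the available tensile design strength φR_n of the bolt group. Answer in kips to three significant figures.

78.3 kips

A_b = π·0.5²/4 = 0.1963 in²; f_rv = 35.7 / (8 × 0.1963) = 22.73 ksi.
F'_nt = 1.3 F_nt − (F_nt / φF_nv) f_rv = 1.3·90 − (90/(0.75·54))·22.73 = 66.49 ksi, capped at F_nt → F'_nt = 66.49 ksi.
R_n = F'_nt · A_b · n = 66.49 × 0.1963 × 8 = 104.4 kips.
Design strength φR_n = 0.75 × 104.4 = 78.3 kips.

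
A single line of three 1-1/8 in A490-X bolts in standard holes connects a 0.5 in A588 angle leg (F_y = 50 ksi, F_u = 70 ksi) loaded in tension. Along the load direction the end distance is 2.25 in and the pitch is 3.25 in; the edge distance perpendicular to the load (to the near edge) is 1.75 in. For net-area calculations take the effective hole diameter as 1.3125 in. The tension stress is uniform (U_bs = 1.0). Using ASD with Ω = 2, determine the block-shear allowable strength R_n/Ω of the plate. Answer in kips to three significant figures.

Shear plane L_v = 2.25 + 2·3.25 = 8.75 in; A_gv = 8.75 × 0.5 = 4.375 in².
A_nv = (8.75 − 2.5·1.3125) × 0.5 = 2.734 in².
A_nt = (1.75 − 0.5·1.3125) × 0.5 = 0.5469 in².
0.6 F_u A_nv = 114.8 kips; 0.6 F_y A_gv = 131.2 kips → shear rupture governs the shear term.
R_n = 114.8 + 1.0 × 70 × 0.5469 = 153.1 kips.
Allowable strength R_n/Ω = 153.1 / 2 = 76.6 kips.

76.6 kips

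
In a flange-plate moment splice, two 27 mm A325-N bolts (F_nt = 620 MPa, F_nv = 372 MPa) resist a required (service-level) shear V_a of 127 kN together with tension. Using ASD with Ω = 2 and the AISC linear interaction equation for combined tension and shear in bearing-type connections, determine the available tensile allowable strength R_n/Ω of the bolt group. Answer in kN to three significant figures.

250 kN

A_b = π·27²/4 = 572.6 mm²; f_rv = 127 × 1000 / (2 × 572.6) = 110.9 MPa.
F'_nt = 1.3 F_nt − (Ω F_nt / F_nv) f_rv = 1.3·620 − (2·620/372)·110.9 = 436.3 MPa, capped at F_nt → F'_nt = 436.3 MPa.
R_n = F'_nt · A_b · n = 436.3 × 572.6 × 2 / 1000 = 499.6 kN.
Allowable strength R_n/Ω = 499.6 / 2 = 250 kN.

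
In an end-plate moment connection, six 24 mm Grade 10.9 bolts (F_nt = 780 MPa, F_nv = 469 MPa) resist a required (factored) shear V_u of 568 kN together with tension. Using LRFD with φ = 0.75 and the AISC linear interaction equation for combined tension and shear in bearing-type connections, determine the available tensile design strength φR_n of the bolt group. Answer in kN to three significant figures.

1120 kN

A_b = π·24²/4 = 452.4 mm²; f_rv = 568 × 1000 / (6 × 452.4) = 209.3 MPa.
F'_nt = 1.3 F_nt − (F_nt / φF_nv) f_rv = 1.3·780 − (780/(0.75·469))·209.3 = 550 MPa, capped at F_nt → F'_nt = 550 MPa.
R_n = F'_nt · A_b · n = 550 × 452.4 × 6 / 1000 = 1493 kN.
Design strength φR_n = 0.75 × 1493 = 1120 kN.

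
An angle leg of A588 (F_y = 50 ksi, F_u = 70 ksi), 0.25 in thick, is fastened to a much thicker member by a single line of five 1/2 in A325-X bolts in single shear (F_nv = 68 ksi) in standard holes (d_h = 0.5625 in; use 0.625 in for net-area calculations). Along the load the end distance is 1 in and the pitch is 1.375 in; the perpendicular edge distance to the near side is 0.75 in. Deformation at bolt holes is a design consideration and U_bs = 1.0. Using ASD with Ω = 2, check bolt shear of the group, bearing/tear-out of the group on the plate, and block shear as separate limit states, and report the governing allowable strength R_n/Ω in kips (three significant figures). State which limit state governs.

Bolt shear: A_b = π·0.5²/4 = 0.1963 in²; R_n = 68 × 0.1963 × 5 × 1 = 66.76 kips → 66.76 / 2 = 33.4 kips.
Bearing: edge l_c = 0.7188, r_n = 15.09 kips; interior l_c = 0.8125, r_n = 17.06 kips; R_n = 15.09 + 4·17.06 = 83.34 kips → 41.7 kips.
Block shear: A_gv = 1.625, A_nv = 0.9219, A_nt = 0.1094 in²; R_n = min(0.6F_uA_nv, 0.6F_yA_gv) + U_bs·F_u·A_nt = 46.38 kips → 23.2 kips.
Block shear governs: 23.2 kips.

23.2 kips (block shear governs)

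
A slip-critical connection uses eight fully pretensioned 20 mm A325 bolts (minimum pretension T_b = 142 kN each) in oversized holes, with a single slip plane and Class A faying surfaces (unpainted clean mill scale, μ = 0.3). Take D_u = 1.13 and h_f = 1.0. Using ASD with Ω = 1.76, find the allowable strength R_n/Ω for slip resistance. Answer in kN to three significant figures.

219 kN

R_n = μ · D_u · h_f · T_b · n_s · n_b = 0.3 × 1.13 × 1.0 × 142 × 1 × 8 = 385.1 kN.
Allowable strength R_n/Ω = 385.1 / 1.76 = 219 kN.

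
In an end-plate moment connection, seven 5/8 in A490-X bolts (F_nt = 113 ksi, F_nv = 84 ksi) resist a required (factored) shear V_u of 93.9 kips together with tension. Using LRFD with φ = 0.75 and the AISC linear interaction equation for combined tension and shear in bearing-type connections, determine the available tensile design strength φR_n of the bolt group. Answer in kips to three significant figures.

A_b = π·0.625²/4 = 0.3068 in²; f_rv = 93.9 / (7 × 0.3068) = 43.72 ksi.
F'_nt = 1.3 F_nt − (F_nt / φF_nv) f_rv = 1.3·113 − (113/(0.75·84))·43.72 = 68.47 ksi, capped at F_nt → F'_nt = 68.47 ksi.
R_n = F'_nt · A_b · n = 68.47 × 0.3068 × 7 = 147.1 kips.
Design strength φR_n = 0.75 × 147.1 = 110 kips.

110 kips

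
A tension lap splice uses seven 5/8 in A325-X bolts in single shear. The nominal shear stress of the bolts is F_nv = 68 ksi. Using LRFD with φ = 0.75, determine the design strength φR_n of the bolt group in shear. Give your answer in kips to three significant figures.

110 kips

A_b = π × 0.625² / 4 = 0.3068 in².
R_n = F_nv · A_b · n · n_s = 68 × 0.3068 × 7 × 1 = 146 kips.
Design strength φR_n = 0.75 × 146 = 110 kips.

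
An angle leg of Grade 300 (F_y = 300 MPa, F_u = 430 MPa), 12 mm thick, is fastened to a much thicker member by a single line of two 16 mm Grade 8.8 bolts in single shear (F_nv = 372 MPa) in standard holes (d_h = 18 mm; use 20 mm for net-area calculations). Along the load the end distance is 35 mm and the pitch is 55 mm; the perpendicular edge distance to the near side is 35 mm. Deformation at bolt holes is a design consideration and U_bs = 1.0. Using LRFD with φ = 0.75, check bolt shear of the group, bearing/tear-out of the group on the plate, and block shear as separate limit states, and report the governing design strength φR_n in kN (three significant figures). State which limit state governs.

Bolt shear: A_b = π·16²/4 = 201.1 mm²; R_n = 372 × 201.1 × 2 × 1 / 1000 = 149.6 kN → 0.75 × 149.6 = 112 kN.
Bearing: edge l_c = 26, r_n = 161 kN; interior l_c = 37, r_n = 198.1 kN; R_n = 161 + 1·198.1 = 359.1 kN → 269 kN.
Block shear: A_gv = 1080, A_nv = 720, A_nt = 300 mm²; R_n = min(0.6F_uA_nv, 0.6F_yA_gv) + U_bs·F_u·A_nt = 314.8 kN → 236 kN.
Bolt shear governs: 112 kN.

112 kN (bolt shear governs)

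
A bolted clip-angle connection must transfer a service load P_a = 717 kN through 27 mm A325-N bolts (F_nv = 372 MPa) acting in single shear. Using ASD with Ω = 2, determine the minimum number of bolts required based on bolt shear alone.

A_b = π·27²/4 = 572.6 mm².
Per-bolt allowable strength R_n/Ω = 372 × 572.6 × 1 / 1000 / 2 = 106.5 kN.
n ≥ 717 / 106.5 = 6.733 → use 7 bolts.

7 bolts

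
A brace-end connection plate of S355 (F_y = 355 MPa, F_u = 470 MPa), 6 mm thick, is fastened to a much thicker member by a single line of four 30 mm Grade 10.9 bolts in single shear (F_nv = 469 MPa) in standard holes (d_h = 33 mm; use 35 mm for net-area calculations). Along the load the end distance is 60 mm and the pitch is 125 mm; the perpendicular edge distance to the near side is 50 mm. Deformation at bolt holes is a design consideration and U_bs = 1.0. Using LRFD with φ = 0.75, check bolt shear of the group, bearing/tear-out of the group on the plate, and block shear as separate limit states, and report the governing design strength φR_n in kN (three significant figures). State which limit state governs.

465 kN (block shear governs)

Bolt shear: A_b = π·30²/4 = 706.9 mm²; R_n = 469 × 706.9 × 4 × 1 / 1000 = 1326 kN → 0.75 × 1326 = 995 kN.
Bearing: edge l_c = 43.5, r_n = 147.2 kN; interior l_c = 92, r_n = 203 kN; R_n = 147.2 + 3·203 = 756.3 kN → 567 kN.
Block shear: A_gv = 2610, A_nv = 1875, A_nt = 195 mm²; R_n = min(0.6F_uA_nv, 0.6F_yA_gv) + U_bs·F_u·A_nt = 620.4 kN → 465 kN.
Block shear governs: 465 kN.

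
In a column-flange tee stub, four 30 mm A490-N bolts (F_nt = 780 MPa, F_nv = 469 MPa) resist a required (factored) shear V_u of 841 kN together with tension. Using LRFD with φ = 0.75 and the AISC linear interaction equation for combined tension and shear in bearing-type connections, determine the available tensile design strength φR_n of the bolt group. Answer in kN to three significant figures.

752 kN

A_b = π·30²/4 = 706.9 mm²; f_rv = 841 × 1000 / (4 × 706.9) = 297.4 MPa.
F'_nt = 1.3 F_nt − (F_nt / φF_nv) f_rv = 1.3·780 − (780/(0.75·469))·297.4 = 354.4 MPa, capped at F_nt → F'_nt = 354.4 MPa.
R_n = F'_nt · A_b · n = 354.4 × 706.9 × 4 / 1000 = 1002 kN.
Design strength φR_n = 0.75 × 1002 = 752 kN.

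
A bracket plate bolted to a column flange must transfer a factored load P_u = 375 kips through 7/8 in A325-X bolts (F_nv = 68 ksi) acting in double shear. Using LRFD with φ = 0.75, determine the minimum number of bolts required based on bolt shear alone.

A_b = π·0.875²/4 = 0.6013 in².
Per-bolt design strength φR_n = 0.75 × 68 × 0.6013 × 2 = 61.33 kips.
n ≥ 375 / 61.33 = 6.114 → use 7 bolts.

7 bolts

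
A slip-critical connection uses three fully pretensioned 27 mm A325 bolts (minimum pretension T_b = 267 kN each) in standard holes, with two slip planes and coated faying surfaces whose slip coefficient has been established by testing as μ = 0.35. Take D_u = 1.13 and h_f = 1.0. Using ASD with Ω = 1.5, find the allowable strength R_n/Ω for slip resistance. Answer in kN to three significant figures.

422 kN

R_n = μ · D_u · h_f · T_b · n_s · n_b = 0.35 × 1.13 × 1.0 × 267 × 2 × 3 = 633.6 kN.
Allowable strength R_n/Ω = 633.6 / 1.5 = 422 kN.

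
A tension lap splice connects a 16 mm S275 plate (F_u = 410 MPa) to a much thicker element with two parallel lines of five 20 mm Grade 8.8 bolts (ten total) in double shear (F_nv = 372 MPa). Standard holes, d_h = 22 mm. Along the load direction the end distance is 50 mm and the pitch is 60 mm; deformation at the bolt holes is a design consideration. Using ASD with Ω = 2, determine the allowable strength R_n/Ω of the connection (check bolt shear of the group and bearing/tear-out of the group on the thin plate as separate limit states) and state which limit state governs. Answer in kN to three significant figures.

Bolt shear: A_b = π·20²/4 = 314.2 mm²; R_n = 372 × 314.2 × 10 × 2 / 1000 = 2337 kN → 2337 / 2 = 1170 kN.
Bearing (1.2 l_c t F_u ≤ 2.4 d t F_u): upper limit = 2.4·20·16·410 / 1000 = 314.9 kN.
  Edge l_c = 50 − 22/2 = 39 → r_n = 307 kN; interior l_c = 60 − 22 = 38 → r_n = 299.1 kN.
  R_n,bearing = 2·307 + 8·299.1 = 3007 kN → 3007 / 2 = 1500 kN.
Bolt shear governs: 1170 kN.

1170 kN (bolt shear governs)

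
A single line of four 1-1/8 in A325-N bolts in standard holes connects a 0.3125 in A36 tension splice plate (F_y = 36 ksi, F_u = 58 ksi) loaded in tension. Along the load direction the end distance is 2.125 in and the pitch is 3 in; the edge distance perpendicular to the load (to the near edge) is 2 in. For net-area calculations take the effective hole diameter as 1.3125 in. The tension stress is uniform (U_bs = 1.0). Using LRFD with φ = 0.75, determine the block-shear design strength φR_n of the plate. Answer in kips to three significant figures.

Shear plane L_v = 2.125 + 3·3 = 11.12 in; A_gv = 11.12 × 0.3125 = 3.477 in².
A_nv = (11.12 − 3.5·1.3125) × 0.3125 = 2.041 in².
A_nt = (2 − 0.5·1.3125) × 0.3125 = 0.4199 in².
0.6 F_u A_nv = 71.03 kips; 0.6 F_y A_gv = 75.09 kips → shear rupture governs the shear term.
R_n = 71.03 + 1.0 × 58 × 0.4199 = 95.38 kips.
Design strength φR_n = 0.75 × 95.38 = 71.5 kips.

71.5 kips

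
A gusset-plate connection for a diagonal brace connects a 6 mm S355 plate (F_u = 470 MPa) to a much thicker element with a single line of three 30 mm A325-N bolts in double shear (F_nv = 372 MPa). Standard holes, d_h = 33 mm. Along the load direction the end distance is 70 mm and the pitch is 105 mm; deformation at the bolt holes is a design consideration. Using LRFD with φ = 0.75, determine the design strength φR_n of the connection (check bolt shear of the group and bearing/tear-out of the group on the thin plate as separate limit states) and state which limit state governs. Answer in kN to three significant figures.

Bolt shear: A_b = π·30²/4 = 706.9 mm²; R_n = 372 × 706.9 × 3 × 2 / 1000 = 1578 kN → 0.75 × 1578 = 1180 kN.
Bearing (1.2 l_c t F_u ≤ 2.4 d t F_u): upper limit = 2.4·30·6·470 / 1000 = 203 kN.
  Edge l_c = 70 − 33/2 = 53.5 → r_n = 181 kN; interior l_c = 105 − 33 = 72 → r_n = 203 kN.
  R_n,bearing = 1·181 + 2·203 = 587.1 kN → 0.75 × 587.1 = 440 kN.
Bearing governs: 440 kN.

440 kN (bearing governs)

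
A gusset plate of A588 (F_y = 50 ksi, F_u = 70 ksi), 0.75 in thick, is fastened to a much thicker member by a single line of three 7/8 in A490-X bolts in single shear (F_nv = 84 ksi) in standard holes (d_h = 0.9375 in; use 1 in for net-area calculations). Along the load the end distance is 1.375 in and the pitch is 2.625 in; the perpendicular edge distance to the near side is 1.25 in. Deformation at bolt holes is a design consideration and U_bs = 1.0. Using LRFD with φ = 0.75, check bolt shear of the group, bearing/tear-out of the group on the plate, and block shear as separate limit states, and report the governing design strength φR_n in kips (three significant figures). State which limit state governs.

Bolt shear: A_b = π·0.875²/4 = 0.6013 in²; R_n = 84 × 0.6013 × 3 × 1 = 151.5 kips → 0.75 × 151.5 = 114 kips.
Bearing: edge l_c = 0.9062, r_n = 57.09 kips; interior l_c = 1.688, r_n = 106.3 kips; R_n = 57.09 + 2·106.3 = 269.7 kips → 202 kips.
Block shear: A_gv = 4.969, A_nv = 3.094, A_nt = 0.5625 in²; R_n = min(0.6F_uA_nv, 0.6F_yA_gv) + U_bs·F_u·A_nt = 169.3 kips → 127 kips.
Bolt shear governs: 114 kips.

114 kips (bolt shear governs)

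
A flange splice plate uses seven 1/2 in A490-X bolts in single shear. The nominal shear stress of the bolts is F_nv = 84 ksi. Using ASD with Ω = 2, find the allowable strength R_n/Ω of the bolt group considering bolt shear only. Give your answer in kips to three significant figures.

57.7 kips

A_b = π × 0.5² / 4 = 0.1963 in².
R_n = F_nv · A_b · n · n_s = 84 × 0.1963 × 7 × 1 = 115.5 kips.
Allowable strength R_n/Ω = 115.5 / 2 = 57.7 kips.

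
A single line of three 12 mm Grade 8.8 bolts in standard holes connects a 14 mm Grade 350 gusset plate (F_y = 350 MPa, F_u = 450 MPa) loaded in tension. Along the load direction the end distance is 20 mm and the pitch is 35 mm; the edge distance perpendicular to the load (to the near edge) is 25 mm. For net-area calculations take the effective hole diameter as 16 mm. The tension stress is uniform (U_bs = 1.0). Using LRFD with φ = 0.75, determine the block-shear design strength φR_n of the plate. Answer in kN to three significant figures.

222 kN

Shear plane L_v = 20 + 2·35 = 90 mm; A_gv = 90 × 14 = 1260 mm².
A_nv = (90 − 2.5·16) × 14 = 700 mm².
A_nt = (25 − 0.5·16) × 14 = 238 mm².
0.6 F_u A_nv = 189 kN; 0.6 F_y A_gv = 264.6 kN → shear rupture governs the shear term.
R_n = 189 + 1.0 × 450 × 238 / 1000 = 296.1 kN.
Design strength φR_n = 0.75 × 296.1 = 222 kN.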